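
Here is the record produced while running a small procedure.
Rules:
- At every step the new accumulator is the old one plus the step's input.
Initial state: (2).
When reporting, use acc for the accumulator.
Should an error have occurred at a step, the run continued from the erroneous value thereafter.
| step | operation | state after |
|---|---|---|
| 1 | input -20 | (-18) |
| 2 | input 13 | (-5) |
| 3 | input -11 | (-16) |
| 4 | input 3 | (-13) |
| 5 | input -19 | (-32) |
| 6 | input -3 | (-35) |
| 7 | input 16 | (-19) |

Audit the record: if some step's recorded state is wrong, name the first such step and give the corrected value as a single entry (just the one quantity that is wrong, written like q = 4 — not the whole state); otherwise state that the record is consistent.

no error

Recomputing the run from the initial state:
step 1: acc = -18
step 2: acc = -5
step 3: acc = -16
step 4: acc = -13
step 5: acc = -32
step 6: acc = -35
step 7: acc = -19
This matches the record at every step.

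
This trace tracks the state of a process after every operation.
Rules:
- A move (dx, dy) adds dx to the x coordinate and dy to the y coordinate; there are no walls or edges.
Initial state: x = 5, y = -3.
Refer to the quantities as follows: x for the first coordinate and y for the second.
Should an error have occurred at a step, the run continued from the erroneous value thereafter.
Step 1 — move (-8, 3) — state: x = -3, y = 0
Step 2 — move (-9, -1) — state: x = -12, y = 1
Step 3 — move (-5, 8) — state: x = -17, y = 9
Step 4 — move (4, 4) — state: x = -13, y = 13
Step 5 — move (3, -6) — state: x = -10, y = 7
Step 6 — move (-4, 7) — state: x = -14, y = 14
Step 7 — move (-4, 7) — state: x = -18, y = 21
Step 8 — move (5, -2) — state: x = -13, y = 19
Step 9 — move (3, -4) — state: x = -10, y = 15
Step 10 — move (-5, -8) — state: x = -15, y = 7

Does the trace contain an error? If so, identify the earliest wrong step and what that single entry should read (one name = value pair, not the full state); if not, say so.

step 2, y = -1

Recomputing the run from the initial state:
step 1: x = -3, y = 0
step 2: x = -12, y = -1
step 3: x = -17, y = 7
step 4: x = -13, y = 11
step 5: x = -10, y = 5
step 6: x = -14, y = 12
step 7: x = -18, y = 19
step 8: x = -13, y = 17
step 9: x = -10, y = 13
step 10: x = -15, y = 5
The first disagreement with the trace is at step 2, where the value should be y = -1.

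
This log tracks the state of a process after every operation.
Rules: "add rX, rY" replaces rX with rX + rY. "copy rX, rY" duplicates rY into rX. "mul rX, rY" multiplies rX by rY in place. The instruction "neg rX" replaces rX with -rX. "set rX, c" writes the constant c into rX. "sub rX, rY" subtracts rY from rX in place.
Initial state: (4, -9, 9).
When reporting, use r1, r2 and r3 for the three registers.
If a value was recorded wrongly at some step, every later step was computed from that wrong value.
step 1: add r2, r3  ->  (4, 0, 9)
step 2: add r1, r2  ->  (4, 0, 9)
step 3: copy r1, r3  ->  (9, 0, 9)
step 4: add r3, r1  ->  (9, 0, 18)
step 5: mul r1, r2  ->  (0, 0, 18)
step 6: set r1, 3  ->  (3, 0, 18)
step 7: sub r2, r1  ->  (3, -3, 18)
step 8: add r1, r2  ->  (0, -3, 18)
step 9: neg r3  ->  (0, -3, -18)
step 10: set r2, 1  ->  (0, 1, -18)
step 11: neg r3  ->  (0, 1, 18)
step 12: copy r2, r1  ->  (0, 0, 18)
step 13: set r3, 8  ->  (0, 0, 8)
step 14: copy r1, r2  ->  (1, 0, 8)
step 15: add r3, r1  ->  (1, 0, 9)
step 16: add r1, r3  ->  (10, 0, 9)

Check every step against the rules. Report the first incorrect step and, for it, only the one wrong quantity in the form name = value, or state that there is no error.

step 14, r1 = 0

Recomputing the run from the initial state:
step 1: r1 = 4, r2 = 0, r3 = 9
step 2: r1 = 4, r2 = 0, r3 = 9
step 3: r1 = 9, r2 = 0, r3 = 9
step 4: r1 = 9, r2 = 0, r3 = 18
step 5: r1 = 0, r2 = 0, r3 = 18
step 6: r1 = 3, r2 = 0, r3 = 18
step 7: r1 = 3, r2 = -3, r3 = 18
step 8: r1 = 0, r2 = -3, r3 = 18
step 9: r1 = 0, r2 = -3, r3 = -18
step 10: r1 = 0, r2 = 1, r3 = -18
step 11: r1 = 0, r2 = 1, r3 = 18
step 12: r1 = 0, r2 = 0, r3 = 18
step 13: r1 = 0, r2 = 0, r3 = 8
step 14: r1 = 0, r2 = 0, r3 = 8
step 15: r1 = 0, r2 = 0, r3 = 8
step 16: r1 = 8, r2 = 0, r3 = 8
The first disagreement with the log is at step 14, where the value should be r1 = 0.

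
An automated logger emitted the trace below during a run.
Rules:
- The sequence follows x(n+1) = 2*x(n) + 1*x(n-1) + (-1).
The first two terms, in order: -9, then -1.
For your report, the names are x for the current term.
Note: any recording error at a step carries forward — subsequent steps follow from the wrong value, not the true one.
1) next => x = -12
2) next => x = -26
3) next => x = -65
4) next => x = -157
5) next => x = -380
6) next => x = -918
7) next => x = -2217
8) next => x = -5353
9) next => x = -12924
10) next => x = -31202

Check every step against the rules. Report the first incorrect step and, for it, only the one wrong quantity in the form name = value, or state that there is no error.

step 1: x = 2*(-1) + (1)*(-9) + (-1) = -12 -> verified
step 2: x = 2*(-12) + (1)*(-1) + (-1) = -26 -> consistent with the trace
step 3: x = 2*(-26) + (1)*(-12) + (-1) = -65 -> matches
step 4: x = 2*(-65) + (1)*(-26) + (-1) = -157 -> confirmed correct
step 5: x = 2*(-157) + (1)*(-65) + (-1) = -380 -> verified
step 6: x = 2*(-380) + (1)*(-157) + (-1) = -918 -> confirmed correct
step 7: x = 2*(-918) + (1)*(-380) + (-1) = -2217 -> consistent with the trace
step 8: x = 2*(-2217) + (1)*(-918) + (-1) = -5353 -> agrees with the trace
step 9: x = 2*(-5353) + (1)*(-2217) + (-1) = -12924 -> verified
step 10: x = 2*(-12924) + (1)*(-5353) + (-1) = -31202 -> agrees with the trace
No step deviates from the rules.

no error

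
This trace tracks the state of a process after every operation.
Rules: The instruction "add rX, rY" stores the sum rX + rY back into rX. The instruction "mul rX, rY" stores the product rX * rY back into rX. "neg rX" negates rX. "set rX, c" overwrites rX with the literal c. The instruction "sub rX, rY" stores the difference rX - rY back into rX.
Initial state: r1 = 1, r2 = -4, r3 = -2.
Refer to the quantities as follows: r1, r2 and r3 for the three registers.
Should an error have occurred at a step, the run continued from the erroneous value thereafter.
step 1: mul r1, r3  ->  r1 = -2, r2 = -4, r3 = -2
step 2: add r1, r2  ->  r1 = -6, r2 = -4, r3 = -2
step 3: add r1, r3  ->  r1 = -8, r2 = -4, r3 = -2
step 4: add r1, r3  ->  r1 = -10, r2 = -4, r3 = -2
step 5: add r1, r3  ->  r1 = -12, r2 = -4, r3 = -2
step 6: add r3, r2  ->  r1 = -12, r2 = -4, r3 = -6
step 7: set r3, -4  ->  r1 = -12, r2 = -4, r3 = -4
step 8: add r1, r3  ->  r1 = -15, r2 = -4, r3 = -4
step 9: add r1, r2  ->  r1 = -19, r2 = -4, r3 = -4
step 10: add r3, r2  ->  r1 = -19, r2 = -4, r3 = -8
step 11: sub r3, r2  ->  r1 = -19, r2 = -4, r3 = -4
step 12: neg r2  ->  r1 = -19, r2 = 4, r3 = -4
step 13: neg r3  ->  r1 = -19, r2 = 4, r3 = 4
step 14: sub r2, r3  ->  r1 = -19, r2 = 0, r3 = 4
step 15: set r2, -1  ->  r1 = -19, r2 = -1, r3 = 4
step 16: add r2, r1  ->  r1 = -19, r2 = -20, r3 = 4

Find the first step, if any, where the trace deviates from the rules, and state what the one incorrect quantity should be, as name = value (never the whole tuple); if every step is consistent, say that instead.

step 8, r1 = -16

step 1: r1 = 1 * -2 = -2 -> consistent with the trace
step 2: r1 = -2 + -4 = -6 -> agrees with the trace
step 3: r1 = -6 + -2 = -8 -> no discrepancy
step 4: r1 = -8 + -2 = -10 -> confirmed correct
step 5: r1 = -10 + -2 = -12 -> consistent with the trace
step 6: r3 = -2 + -4 = -6 -> consistent with the trace
step 7: r3 = -4 -> same as recorded
step 8: r1 = -12 + -4 = -16 -> not what was recorded
That makes step 8 the first incorrect line — r1 = -16 is what it should show.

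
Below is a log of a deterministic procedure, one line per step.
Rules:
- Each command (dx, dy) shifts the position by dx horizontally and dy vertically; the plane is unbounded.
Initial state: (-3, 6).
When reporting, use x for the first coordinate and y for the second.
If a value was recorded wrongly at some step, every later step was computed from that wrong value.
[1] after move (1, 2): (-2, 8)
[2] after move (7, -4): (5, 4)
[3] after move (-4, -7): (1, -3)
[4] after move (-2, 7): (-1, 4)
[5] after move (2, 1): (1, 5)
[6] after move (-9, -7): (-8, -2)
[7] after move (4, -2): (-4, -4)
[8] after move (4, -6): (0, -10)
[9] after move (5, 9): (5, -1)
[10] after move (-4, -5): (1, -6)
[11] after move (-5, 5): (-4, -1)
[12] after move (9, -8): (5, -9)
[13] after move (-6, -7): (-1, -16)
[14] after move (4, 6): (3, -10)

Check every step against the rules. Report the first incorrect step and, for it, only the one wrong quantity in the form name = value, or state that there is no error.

no error

step 1: x = -3 + (1) = -2, y = 6 + (2) = 8 -> same as recorded
step 2: x = -2 + (7) = 5, y = 8 + (-4) = 4 -> consistent with the log
step 3: x = 5 + (-4) = 1, y = 4 + (-7) = -3 -> in agreement
step 4: x = 1 + (-2) = -1, y = -3 + (7) = 4 -> same as recorded
step 5: x = -1 + (2) = 1, y = 4 + (1) = 5 -> agrees with the log
step 6: x = 1 + (-9) = -8, y = 5 + (-7) = -2 -> exactly as logged
step 7: x = -8 + (4) = -4, y = -2 + (-2) = -4 -> in agreement
step 8: x = -4 + (4) = 0, y = -4 + (-6) = -10 -> same as recorded
step 9: x = 0 + (5) = 5, y = -10 + (9) = -1 -> confirmed correct
step 10: x = 5 + (-4) = 1, y = -1 + (-5) = -6 -> exactly as logged
step 11: x = 1 + (-5) = -4, y = -6 + (5) = -1 -> in agreement
step 12: x = -4 + (9) = 5, y = -1 + (-8) = -9 -> checks out
step 13: x = 5 + (-6) = -1, y = -9 + (-7) = -16 -> matches
step 14: x = -1 + (4) = 3, y = -16 + (6) = -10 -> confirmed correct
Each recorded entry agrees with the recomputation.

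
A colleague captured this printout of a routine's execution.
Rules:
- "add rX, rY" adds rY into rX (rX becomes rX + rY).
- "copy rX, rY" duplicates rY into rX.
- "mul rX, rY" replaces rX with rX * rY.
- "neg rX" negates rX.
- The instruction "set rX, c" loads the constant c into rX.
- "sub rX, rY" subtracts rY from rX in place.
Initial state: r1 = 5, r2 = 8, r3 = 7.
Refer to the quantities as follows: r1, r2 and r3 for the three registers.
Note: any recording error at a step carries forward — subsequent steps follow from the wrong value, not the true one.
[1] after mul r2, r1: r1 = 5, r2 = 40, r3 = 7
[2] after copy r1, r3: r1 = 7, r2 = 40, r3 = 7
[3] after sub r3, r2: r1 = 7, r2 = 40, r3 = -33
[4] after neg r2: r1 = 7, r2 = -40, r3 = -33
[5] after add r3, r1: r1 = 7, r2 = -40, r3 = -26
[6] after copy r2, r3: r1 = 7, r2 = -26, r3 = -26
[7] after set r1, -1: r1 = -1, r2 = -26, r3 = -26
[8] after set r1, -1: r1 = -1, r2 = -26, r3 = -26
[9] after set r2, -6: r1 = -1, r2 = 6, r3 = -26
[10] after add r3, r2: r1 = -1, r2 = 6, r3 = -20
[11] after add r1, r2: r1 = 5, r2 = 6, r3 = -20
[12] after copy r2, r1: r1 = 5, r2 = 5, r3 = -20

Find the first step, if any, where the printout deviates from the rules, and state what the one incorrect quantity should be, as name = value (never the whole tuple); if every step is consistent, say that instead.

step 9, r2 = -6

Step 1: r2 = 8 * 5 = 40 — exactly as logged.
Step 2: r1 = 7 — matches.
Step 3: r3 = 7 - 40 = -33 — in agreement.
Step 4: r2 = -(40) = -40 — consistent with the printout.
Step 5: r3 = -33 + 7 = -26 — exactly as logged.
Step 6: r2 = -26 — no discrepancy.
Step 7: r1 = -1 — confirmed correct.
Step 8: r1 = -1 — exactly as logged.
Step 9: r2 = -6 — the printout has a different value.
Conclusion: step 9 carries the first error; the entry should be r2 = -6.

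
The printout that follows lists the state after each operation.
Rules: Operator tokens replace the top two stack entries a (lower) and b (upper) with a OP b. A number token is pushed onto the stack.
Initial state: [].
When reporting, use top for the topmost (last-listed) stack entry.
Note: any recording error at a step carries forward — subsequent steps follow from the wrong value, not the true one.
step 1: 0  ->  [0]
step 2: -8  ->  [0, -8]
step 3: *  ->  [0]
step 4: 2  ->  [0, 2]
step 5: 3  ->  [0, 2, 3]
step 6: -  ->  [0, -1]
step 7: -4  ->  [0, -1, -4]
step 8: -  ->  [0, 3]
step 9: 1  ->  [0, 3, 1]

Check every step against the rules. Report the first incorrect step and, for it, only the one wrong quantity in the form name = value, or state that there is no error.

Recomputing the run from the initial state:
step 1: [0]
step 2: [0, -8]
step 3: [0]
step 4: [0, 2]
step 5: [0, 2, 3]
step 6: [0, -1]
step 7: [0, -1, -4]
step 8: [0, 3]
step 9: [0, 3, 1]
This matches the printout at every step.

no error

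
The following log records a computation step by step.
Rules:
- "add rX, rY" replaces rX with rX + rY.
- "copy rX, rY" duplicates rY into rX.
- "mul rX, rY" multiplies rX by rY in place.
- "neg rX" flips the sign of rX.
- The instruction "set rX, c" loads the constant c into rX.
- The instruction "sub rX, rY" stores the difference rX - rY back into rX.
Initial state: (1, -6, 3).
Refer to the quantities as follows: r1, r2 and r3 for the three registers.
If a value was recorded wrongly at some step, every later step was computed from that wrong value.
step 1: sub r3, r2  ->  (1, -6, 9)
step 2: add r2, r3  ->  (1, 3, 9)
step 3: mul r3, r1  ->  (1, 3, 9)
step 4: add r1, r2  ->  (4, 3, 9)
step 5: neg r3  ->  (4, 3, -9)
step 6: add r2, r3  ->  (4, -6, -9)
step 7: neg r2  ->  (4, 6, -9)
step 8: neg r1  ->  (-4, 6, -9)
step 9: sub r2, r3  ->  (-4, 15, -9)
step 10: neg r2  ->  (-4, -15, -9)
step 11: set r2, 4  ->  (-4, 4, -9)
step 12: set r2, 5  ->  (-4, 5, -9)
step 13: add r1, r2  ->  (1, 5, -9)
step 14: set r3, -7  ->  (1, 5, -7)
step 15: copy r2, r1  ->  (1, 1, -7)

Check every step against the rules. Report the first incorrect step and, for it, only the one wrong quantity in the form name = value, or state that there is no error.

step 1: r3 = 3 - -6 = 9 -> exactly as logged
step 2: r2 = -6 + 9 = 3 -> agrees with the log
step 3: r3 = 9 * 1 = 9 -> agrees with the log
step 4: r1 = 1 + 3 = 4 -> no discrepancy
step 5: r3 = -(9) = -9 -> agrees with the log
step 6: r2 = 3 + -9 = -6 -> confirmed correct
step 7: r2 = -(-6) = 6 -> exactly as logged
step 8: r1 = -(4) = -4 -> in agreement
step 9: r2 = 6 - -9 = 15 -> exactly as logged
step 10: r2 = -(15) = -15 -> in agreement
step 11: r2 = 4 -> consistent with the log
step 12: r2 = 5 -> matches
step 13: r1 = -4 + 5 = 1 -> no discrepancy
step 14: r3 = -7 -> confirmed correct
step 15: r2 = 1 -> agrees with the log
Nothing is out of place; the run is error-free.

no error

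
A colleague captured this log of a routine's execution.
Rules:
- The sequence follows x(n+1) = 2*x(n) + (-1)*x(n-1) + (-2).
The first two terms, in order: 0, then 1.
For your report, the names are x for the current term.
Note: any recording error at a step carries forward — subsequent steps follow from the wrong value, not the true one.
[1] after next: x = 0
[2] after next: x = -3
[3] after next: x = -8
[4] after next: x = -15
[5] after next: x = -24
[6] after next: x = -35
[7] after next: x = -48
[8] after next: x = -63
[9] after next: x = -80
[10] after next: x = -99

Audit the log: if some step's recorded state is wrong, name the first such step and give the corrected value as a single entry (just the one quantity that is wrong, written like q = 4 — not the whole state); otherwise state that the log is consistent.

Recomputing the run from the initial state:
step 1: x = 0
step 2: x = -3
step 3: x = -8
step 4: x = -15
step 5: x = -24
step 6: x = -35
step 7: x = -48
step 8: x = -63
step 9: x = -80
step 10: x = -99
This matches the log at every step.

no error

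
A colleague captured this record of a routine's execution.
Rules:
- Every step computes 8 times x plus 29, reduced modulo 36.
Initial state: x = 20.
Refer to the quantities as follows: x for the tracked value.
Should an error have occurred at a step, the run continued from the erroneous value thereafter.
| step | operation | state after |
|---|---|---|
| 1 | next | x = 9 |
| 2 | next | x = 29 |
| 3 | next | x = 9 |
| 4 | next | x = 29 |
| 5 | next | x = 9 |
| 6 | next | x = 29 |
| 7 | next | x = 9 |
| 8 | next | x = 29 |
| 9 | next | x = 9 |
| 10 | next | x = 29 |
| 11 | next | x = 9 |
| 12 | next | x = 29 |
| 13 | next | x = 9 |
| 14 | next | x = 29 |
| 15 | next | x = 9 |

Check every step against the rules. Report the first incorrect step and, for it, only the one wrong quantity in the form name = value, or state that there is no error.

Step 1: x = (8*20 + 29) mod 36 = 9 — matches.
Step 2: x = (8*9 + 29) mod 36 = 29 — in agreement.
Step 3: x = (8*29 + 29) mod 36 = 9 — confirmed correct.
Step 4: x = (8*9 + 29) mod 36 = 29 — matches.
Step 5: x = (8*29 + 29) mod 36 = 9 — consistent with the record.
Step 6: x = (8*9 + 29) mod 36 = 29 — verified.
Step 7: x = (8*29 + 29) mod 36 = 9 — no discrepancy.
Step 8: x = (8*9 + 29) mod 36 = 29 — checks out.
Step 9: x = (8*29 + 29) mod 36 = 9 — agrees with the record.
Step 10: x = (8*9 + 29) mod 36 = 29 — checks out.
Step 11: x = (8*29 + 29) mod 36 = 9 — agrees with the record.
Step 12: x = (8*9 + 29) mod 36 = 29 — in agreement.
Step 13: x = (8*29 + 29) mod 36 = 9 — matches.
Step 14: x = (8*9 + 29) mod 36 = 29 — no discrepancy.
Step 15: x = (8*29 + 29) mod 36 = 9 — no discrepancy.
The whole run recomputes cleanly — no discrepancies.

no error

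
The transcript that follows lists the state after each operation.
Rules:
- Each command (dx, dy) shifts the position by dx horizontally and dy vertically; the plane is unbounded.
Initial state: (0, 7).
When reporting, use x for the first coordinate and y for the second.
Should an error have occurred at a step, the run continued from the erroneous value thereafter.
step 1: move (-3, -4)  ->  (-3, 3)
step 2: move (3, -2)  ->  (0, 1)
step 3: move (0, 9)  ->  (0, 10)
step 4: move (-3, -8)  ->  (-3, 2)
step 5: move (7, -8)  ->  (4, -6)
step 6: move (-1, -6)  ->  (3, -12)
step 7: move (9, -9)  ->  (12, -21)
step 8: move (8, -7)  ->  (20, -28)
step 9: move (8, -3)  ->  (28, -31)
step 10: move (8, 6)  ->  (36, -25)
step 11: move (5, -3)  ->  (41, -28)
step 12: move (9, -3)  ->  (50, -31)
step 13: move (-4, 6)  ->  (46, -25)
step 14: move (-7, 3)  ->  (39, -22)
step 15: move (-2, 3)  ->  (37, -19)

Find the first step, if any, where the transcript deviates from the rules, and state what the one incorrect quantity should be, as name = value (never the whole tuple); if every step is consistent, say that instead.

step 1: x = 0 + (-3) = -3, y = 7 + (-4) = 3 -> exactly as logged
step 2: x = -3 + (3) = 0, y = 3 + (-2) = 1 -> exactly as logged
step 3: x = 0 + (0) = 0, y = 1 + (9) = 10 -> agrees with the transcript
step 4: x = 0 + (-3) = -3, y = 10 + (-8) = 2 -> in agreement
step 5: x = -3 + (7) = 4, y = 2 + (-8) = -6 -> no discrepancy
step 6: x = 4 + (-1) = 3, y = -6 + (-6) = -12 -> checks out
step 7: x = 3 + (9) = 12, y = -12 + (-9) = -21 -> no discrepancy
step 8: x = 12 + (8) = 20, y = -21 + (-7) = -28 -> confirmed correct
step 9: x = 20 + (8) = 28, y = -28 + (-3) = -31 -> consistent with the transcript
step 10: x = 28 + (8) = 36, y = -31 + (6) = -25 -> confirmed correct
step 11: x = 36 + (5) = 41, y = -25 + (-3) = -28 -> agrees with the transcript
step 12: x = 41 + (9) = 50, y = -28 + (-3) = -31 -> confirmed correct
step 13: x = 50 + (-4) = 46, y = -31 + (6) = -25 -> matches
step 14: x = 46 + (-7) = 39, y = -25 + (3) = -22 -> no discrepancy
step 15: x = 39 + (-2) = 37, y = -22 + (3) = -19 -> checks out
The whole run recomputes cleanly — no discrepancies.

no error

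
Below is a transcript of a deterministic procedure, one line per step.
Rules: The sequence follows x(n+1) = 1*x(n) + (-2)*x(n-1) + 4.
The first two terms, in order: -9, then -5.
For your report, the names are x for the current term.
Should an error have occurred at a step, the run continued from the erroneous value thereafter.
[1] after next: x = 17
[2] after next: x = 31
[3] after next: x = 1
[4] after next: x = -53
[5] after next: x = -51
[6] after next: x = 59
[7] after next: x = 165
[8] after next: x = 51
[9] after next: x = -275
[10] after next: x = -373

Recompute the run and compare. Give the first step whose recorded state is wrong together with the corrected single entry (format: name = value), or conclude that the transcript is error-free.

step 4, x = -57

Step 1: x = 1*(-5) + (-2)*(-9) + (4) = 17 — confirmed correct.
Step 2: x = 1*(17) + (-2)*(-5) + (4) = 31 — agrees with the transcript.
Step 3: x = 1*(31) + (-2)*(17) + (4) = 1 — agrees with the transcript.
Step 4: x = 1*(1) + (-2)*(31) + (4) = -57 — a discrepancy with the transcript.
The audit stops at step 4: the recorded entry is wrong and should be x = -57.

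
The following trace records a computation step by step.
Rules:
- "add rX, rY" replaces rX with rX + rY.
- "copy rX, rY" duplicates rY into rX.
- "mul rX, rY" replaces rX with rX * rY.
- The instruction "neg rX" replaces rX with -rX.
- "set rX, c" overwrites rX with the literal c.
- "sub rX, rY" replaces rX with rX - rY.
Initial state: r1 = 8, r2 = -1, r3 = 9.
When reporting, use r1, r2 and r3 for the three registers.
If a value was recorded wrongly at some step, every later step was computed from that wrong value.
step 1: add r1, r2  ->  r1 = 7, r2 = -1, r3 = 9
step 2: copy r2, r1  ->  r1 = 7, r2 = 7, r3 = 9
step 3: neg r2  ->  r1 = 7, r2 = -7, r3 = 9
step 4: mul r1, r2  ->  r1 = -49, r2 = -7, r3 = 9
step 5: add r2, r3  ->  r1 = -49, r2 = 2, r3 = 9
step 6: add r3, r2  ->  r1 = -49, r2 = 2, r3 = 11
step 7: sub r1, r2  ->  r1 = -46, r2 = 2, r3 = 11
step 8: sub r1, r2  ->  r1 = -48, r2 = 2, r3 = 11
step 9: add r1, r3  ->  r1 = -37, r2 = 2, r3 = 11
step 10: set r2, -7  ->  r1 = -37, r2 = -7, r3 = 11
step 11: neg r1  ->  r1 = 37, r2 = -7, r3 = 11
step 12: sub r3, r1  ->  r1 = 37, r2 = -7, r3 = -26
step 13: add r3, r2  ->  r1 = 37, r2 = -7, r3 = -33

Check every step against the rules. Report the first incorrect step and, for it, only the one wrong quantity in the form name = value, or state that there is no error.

step 1: r1 = 8 + -1 = 7 -> matches
step 2: r2 = 7 -> consistent with the trace
step 3: r2 = -(7) = -7 -> verified
step 4: r1 = 7 * -7 = -49 -> same as recorded
step 5: r2 = -7 + 9 = 2 -> exactly as logged
step 6: r3 = 9 + 2 = 11 -> matches
step 7: r1 = -49 - 2 = -51 -> the trace has a different value
Step 7 is the first one off; corrected, r1 = -51.

step 7, r1 = -51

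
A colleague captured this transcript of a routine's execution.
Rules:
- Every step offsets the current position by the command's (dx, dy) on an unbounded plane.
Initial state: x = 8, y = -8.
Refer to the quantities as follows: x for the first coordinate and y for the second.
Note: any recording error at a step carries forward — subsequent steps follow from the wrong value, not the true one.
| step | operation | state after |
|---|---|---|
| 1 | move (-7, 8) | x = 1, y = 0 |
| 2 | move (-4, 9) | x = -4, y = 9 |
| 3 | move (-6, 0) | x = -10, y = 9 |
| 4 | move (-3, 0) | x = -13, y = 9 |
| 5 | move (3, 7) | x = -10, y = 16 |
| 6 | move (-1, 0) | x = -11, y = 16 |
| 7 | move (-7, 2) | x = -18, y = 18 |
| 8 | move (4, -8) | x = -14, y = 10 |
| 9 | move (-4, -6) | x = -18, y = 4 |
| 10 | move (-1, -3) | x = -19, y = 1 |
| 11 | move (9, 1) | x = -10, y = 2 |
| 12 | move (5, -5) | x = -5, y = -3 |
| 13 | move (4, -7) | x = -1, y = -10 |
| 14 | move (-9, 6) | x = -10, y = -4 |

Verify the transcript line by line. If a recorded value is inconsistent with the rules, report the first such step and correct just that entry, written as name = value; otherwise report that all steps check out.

step 1: x = 8 + (-7) = 1, y = -8 + (8) = 0 -> consistent with the transcript
step 2: x = 1 + (-4) = -3, y = 0 + (9) = 9 -> the entry is off here
The audit stops at step 2: the recorded entry is wrong and should be x = -3.

step 2, x = -3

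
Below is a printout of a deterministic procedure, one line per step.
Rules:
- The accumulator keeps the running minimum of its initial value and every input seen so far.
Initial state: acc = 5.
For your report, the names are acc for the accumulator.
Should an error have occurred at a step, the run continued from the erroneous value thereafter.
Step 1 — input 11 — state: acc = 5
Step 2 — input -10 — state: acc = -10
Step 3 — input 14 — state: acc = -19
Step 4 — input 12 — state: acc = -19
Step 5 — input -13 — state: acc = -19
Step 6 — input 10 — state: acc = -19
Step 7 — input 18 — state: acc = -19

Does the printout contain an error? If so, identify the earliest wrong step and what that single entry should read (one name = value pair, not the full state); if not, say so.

step 3, acc = -10

Step 1: acc = min(5, 11) = 5 — confirmed correct.
Step 2: acc = min(5, -10) = -10 — exactly as logged.
Step 3: acc = min(-10, 14) = -10 — the printout disagrees here.
First incorrect step: 3; the correct value is acc = -10.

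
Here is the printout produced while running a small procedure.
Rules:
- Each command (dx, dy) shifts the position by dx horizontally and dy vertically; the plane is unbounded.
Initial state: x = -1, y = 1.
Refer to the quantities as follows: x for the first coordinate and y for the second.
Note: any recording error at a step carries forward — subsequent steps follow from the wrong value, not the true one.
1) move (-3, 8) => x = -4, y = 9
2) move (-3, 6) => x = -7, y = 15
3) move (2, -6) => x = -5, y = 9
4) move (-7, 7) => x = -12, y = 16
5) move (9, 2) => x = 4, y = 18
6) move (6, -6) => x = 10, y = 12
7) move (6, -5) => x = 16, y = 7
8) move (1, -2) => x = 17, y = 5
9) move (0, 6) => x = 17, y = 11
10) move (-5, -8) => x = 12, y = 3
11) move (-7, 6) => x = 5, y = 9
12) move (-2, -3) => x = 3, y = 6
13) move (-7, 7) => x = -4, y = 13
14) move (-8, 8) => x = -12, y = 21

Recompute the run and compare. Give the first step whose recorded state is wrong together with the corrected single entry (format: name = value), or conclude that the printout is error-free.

step 5, x = -3

Recomputing the run from the initial state:
step 1: x = -4, y = 9
step 2: x = -7, y = 15
step 3: x = -5, y = 9
step 4: x = -12, y = 16
step 5: x = -3, y = 18
step 6: x = 3, y = 12
step 7: x = 9, y = 7
step 8: x = 10, y = 5
step 9: x = 10, y = 11
step 10: x = 5, y = 3
step 11: x = -2, y = 9
step 12: x = -4, y = 6
step 13: x = -11, y = 13
step 14: x = -19, y = 21
The first disagreement with the printout is at step 5, where the value should be x = -3.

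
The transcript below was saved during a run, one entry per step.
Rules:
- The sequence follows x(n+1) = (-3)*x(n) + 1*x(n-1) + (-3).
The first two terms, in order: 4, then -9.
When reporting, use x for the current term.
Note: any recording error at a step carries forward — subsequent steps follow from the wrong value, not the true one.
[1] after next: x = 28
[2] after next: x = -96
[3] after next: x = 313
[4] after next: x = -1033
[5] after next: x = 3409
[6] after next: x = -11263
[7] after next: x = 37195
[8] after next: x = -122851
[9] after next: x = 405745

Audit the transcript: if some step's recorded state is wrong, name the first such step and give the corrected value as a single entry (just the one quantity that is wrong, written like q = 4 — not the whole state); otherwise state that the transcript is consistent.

step 4, x = -1038

Recomputing the run from the initial state:
step 1: x = 28
step 2: x = -96
step 3: x = 313
step 4: x = -1038
step 5: x = 3424
step 6: x = -11313
step 7: x = 37360
step 8: x = -123396
step 9: x = 407545
The first disagreement with the transcript is at step 4, where the value should be x = -1038.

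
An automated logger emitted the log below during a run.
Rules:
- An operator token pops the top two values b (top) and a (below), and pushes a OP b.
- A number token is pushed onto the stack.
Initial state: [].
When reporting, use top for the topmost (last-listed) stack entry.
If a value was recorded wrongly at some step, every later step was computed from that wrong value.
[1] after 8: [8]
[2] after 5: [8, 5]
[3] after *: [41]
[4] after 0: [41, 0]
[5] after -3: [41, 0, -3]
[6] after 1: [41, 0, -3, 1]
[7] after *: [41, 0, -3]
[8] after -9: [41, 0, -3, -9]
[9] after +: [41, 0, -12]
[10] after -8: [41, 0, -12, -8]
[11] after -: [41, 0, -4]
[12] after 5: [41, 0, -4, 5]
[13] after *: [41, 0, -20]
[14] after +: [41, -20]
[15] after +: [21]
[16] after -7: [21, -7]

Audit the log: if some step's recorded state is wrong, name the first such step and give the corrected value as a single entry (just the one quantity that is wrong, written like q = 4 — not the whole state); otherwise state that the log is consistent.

step 3, top = 40

Step 1: push 8: top = 8 — matches.
Step 2: push 5: top = 5 — matches.
Step 3: 8 * 5 = 40 — the log has a different value.
First incorrect step: 3; the correct value is top = 40.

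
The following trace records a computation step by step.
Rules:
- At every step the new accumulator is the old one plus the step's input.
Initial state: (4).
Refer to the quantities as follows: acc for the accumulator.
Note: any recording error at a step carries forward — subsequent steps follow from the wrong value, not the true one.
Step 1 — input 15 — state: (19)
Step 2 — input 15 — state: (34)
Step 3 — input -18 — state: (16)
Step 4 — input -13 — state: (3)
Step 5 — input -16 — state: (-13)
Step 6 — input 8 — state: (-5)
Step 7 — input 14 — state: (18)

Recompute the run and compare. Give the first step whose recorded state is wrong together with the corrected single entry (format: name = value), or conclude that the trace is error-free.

Recomputing the run from the initial state:
step 1: acc = 19
step 2: acc = 34
step 3: acc = 16
step 4: acc = 3
step 5: acc = -13
step 6: acc = -5
step 7: acc = 9
The first disagreement with the trace is at step 7, where the value should be acc = 9.

step 7, acc = 9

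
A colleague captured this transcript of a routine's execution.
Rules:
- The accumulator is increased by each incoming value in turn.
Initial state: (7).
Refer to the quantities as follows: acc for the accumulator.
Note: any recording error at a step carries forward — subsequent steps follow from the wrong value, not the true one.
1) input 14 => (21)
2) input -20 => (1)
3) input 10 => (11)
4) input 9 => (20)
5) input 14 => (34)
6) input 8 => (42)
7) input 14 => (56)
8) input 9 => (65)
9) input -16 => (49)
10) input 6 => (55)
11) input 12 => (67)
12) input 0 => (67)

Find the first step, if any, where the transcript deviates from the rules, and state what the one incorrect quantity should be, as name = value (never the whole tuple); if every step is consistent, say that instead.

step 1: acc = 7 + 14 = 21 -> agrees with the transcript
step 2: acc = 21 + -20 = 1 -> same as recorded
step 3: acc = 1 + 10 = 11 -> no discrepancy
step 4: acc = 11 + 9 = 20 -> no discrepancy
step 5: acc = 20 + 14 = 34 -> verified
step 6: acc = 34 + 8 = 42 -> matches
step 7: acc = 42 + 14 = 56 -> in agreement
step 8: acc = 56 + 9 = 65 -> exactly as logged
step 9: acc = 65 + -16 = 49 -> exactly as logged
step 10: acc = 49 + 6 = 55 -> matches
step 11: acc = 55 + 12 = 67 -> confirmed correct
step 12: acc = 67 + 0 = 67 -> confirmed correct
The whole run recomputes cleanly — no discrepancies.

no error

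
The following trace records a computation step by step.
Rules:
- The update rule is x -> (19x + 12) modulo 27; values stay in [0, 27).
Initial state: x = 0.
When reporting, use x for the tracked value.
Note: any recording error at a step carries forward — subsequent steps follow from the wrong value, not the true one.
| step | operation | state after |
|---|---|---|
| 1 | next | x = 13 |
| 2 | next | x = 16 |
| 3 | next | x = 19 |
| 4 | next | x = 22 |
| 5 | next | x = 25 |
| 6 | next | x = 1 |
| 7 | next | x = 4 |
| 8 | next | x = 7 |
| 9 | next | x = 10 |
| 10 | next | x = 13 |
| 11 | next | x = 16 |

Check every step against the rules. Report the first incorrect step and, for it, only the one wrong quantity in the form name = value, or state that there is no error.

step 1: x = (19*0 + 12) mod 27 = 12 -> a discrepancy with the trace
Step 1 is the first one off; corrected, x = 12.

step 1, x = 12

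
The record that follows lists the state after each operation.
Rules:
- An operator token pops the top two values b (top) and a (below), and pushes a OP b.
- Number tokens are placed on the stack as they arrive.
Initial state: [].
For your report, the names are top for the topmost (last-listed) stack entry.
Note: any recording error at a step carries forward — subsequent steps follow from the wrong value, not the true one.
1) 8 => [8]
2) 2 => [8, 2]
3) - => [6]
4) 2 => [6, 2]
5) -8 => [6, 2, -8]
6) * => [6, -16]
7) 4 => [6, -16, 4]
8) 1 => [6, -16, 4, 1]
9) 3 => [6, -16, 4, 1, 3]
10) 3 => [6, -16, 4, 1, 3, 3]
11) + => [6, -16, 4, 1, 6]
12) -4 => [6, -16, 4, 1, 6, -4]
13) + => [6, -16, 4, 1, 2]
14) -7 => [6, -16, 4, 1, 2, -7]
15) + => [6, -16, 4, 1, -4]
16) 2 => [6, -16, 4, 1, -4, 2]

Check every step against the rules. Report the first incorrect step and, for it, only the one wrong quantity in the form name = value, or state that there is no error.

Recomputing the run from the initial state:
step 1: [8]
step 2: [8, 2]
step 3: [6]
step 4: [6, 2]
step 5: [6, 2, -8]
step 6: [6, -16]
step 7: [6, -16, 4]
step 8: [6, -16, 4, 1]
step 9: [6, -16, 4, 1, 3]
step 10: [6, -16, 4, 1, 3, 3]
step 11: [6, -16, 4, 1, 6]
step 12: [6, -16, 4, 1, 6, -4]
step 13: [6, -16, 4, 1, 2]
step 14: [6, -16, 4, 1, 2, -7]
step 15: [6, -16, 4, 1, -5]
step 16: [6, -16, 4, 1, -5, 2]
The first disagreement with the record is at step 15, where the value should be top = -5.

step 15, top = -5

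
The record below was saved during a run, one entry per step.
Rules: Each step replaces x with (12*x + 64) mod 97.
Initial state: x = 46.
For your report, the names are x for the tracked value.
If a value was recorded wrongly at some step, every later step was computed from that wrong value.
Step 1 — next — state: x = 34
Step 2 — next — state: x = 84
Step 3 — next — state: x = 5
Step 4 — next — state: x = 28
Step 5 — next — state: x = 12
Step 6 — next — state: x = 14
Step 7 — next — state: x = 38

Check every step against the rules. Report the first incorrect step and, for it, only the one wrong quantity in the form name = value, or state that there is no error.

step 4, x = 27

step 1: x = (12*46 + 64) mod 97 = 34 -> same as recorded
step 2: x = (12*34 + 64) mod 97 = 84 -> exactly as logged
step 3: x = (12*84 + 64) mod 97 = 5 -> no discrepancy
step 4: x = (12*5 + 64) mod 97 = 27 -> the recorded entry deviates here
First deviation found at step 4; the corrected entry is x = 27.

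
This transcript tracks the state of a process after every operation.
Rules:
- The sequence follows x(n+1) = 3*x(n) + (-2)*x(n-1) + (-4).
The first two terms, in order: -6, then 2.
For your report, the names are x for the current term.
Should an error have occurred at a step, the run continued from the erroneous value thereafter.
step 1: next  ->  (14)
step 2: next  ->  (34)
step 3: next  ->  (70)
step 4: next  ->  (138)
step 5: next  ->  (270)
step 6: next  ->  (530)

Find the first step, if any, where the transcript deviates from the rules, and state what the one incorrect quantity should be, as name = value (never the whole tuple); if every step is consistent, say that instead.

no error

Step 1: x = 3*(2) + (-2)*(-6) + (-4) = 14 — verified.
Step 2: x = 3*(14) + (-2)*(2) + (-4) = 34 — verified.
Step 3: x = 3*(34) + (-2)*(14) + (-4) = 70 — same as recorded.
Step 4: x = 3*(70) + (-2)*(34) + (-4) = 138 — confirmed correct.
Step 5: x = 3*(138) + (-2)*(70) + (-4) = 270 — confirmed correct.
Step 6: x = 3*(270) + (-2)*(138) + (-4) = 530 — same as recorded.
The recomputation confirms every line.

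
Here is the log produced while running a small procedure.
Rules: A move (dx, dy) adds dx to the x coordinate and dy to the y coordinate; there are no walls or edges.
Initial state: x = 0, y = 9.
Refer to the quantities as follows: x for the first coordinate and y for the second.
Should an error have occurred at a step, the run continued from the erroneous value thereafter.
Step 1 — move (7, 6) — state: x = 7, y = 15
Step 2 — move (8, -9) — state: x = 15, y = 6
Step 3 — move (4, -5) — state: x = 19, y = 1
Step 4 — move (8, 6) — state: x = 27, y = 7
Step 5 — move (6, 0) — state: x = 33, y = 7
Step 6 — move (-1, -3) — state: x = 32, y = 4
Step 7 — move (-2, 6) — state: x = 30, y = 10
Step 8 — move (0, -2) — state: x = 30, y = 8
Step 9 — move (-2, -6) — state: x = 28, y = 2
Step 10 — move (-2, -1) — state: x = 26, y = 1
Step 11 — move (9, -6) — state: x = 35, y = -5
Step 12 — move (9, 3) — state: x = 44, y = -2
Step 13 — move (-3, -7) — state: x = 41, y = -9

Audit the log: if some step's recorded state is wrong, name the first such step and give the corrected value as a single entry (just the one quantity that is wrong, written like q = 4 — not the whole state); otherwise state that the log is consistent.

1. x = 0 + (7) = 7, y = 9 + (6) = 15 (confirmed correct)
2. x = 7 + (8) = 15, y = 15 + (-9) = 6 (consistent with the log)
3. x = 15 + (4) = 19, y = 6 + (-5) = 1 (matches)
4. x = 19 + (8) = 27, y = 1 + (6) = 7 (matches)
5. x = 27 + (6) = 33, y = 7 + (0) = 7 (exactly as logged)
6. x = 33 + (-1) = 32, y = 7 + (-3) = 4 (no discrepancy)
7. x = 32 + (-2) = 30, y = 4 + (6) = 10 (agrees with the log)
8. x = 30 + (0) = 30, y = 10 + (-2) = 8 (confirmed correct)
9. x = 30 + (-2) = 28, y = 8 + (-6) = 2 (exactly as logged)
10. x = 28 + (-2) = 26, y = 2 + (-1) = 1 (no discrepancy)
11. x = 26 + (9) = 35, y = 1 + (-6) = -5 (in agreement)
12. x = 35 + (9) = 44, y = -5 + (3) = -2 (in agreement)
13. x = 44 + (-3) = 41, y = -2 + (-7) = -9 (confirmed correct)
The recomputation confirms every line.

no error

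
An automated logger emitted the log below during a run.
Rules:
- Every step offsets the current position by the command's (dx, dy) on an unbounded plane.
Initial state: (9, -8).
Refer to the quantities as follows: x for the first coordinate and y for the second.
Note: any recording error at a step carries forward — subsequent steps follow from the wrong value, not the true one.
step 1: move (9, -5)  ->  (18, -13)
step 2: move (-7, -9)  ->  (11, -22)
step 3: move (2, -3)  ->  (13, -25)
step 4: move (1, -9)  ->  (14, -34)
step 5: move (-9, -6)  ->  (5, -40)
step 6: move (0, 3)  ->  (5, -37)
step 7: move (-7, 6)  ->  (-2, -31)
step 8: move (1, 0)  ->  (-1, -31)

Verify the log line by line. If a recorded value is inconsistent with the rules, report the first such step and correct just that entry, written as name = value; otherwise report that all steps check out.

1. x = 9 + (9) = 18, y = -8 + (-5) = -13 (confirmed correct)
2. x = 18 + (-7) = 11, y = -13 + (-9) = -22 (agrees with the log)
3. x = 11 + (2) = 13, y = -22 + (-3) = -25 (verified)
4. x = 13 + (1) = 14, y = -25 + (-9) = -34 (agrees with the log)
5. x = 14 + (-9) = 5, y = -34 + (-6) = -40 (in agreement)
6. x = 5 + (0) = 5, y = -40 + (3) = -37 (exactly as logged)
7. x = 5 + (-7) = -2, y = -37 + (6) = -31 (confirmed correct)
8. x = -2 + (1) = -1, y = -31 + (0) = -31 (verified)
All steps check out; nothing to correct.

no error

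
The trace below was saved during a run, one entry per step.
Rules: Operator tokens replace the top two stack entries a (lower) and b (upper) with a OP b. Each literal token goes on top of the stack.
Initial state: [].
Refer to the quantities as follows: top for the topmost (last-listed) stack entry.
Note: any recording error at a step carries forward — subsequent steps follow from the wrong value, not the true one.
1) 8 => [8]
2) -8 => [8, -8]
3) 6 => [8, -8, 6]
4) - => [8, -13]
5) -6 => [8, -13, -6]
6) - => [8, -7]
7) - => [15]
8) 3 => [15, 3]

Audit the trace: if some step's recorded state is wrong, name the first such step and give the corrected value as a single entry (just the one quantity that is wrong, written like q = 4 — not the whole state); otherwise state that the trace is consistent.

step 1: push 8: top = 8 -> confirmed correct
step 2: push -8: top = -8 -> confirmed correct
step 3: push 6: top = 6 -> confirmed correct
step 4: -8 - 6 = -14 -> a discrepancy with the trace
Step 4 is the first one off; corrected, top = -14.

step 4, top = -14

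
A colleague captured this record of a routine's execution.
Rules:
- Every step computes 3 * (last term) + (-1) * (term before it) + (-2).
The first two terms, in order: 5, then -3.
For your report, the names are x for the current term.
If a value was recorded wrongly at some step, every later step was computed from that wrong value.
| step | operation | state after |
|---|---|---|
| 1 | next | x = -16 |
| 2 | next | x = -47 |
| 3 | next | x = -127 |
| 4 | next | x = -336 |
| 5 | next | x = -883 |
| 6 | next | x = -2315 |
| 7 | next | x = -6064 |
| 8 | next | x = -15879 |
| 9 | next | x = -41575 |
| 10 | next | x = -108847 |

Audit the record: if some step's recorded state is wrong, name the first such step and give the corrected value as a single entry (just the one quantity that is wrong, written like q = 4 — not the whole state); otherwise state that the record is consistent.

step 1: x = 3*(-3) + (-1)*(5) + (-2) = -16 -> verified
step 2: x = 3*(-16) + (-1)*(-3) + (-2) = -47 -> in agreement
step 3: x = 3*(-47) + (-1)*(-16) + (-2) = -127 -> matches
step 4: x = 3*(-127) + (-1)*(-47) + (-2) = -336 -> agrees with the record
step 5: x = 3*(-336) + (-1)*(-127) + (-2) = -883 -> confirmed correct
step 6: x = 3*(-883) + (-1)*(-336) + (-2) = -2315 -> consistent with the record
step 7: x = 3*(-2315) + (-1)*(-883) + (-2) = -6064 -> verified
step 8: x = 3*(-6064) + (-1)*(-2315) + (-2) = -15879 -> exactly as logged
step 9: x = 3*(-15879) + (-1)*(-6064) + (-2) = -41575 -> in agreement
step 10: x = 3*(-41575) + (-1)*(-15879) + (-2) = -108848 -> a discrepancy with the record
The earliest wrong entry is at step 10: it should read x = -108848.

step 10, x = -108848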